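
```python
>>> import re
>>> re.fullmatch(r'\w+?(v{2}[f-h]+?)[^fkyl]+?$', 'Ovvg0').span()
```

(0, 5)

This matches one or more of a word character (lazy); then exactly 2 of the literal 'v', then one or more of a character in [f-h] (lazy) (captured); then one or more of any character except [fkyl] (lazy); then anchored at the end.
`fullmatch` succeeds only if the pattern covers the string from start to end.
The match spans [0:5] → 'Ovvg0'.
Captured: group 1 = 'vvg'.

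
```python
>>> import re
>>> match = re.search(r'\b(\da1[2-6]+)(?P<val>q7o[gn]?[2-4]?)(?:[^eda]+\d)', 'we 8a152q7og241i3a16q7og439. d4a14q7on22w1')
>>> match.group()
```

Pattern: a word boundary (`\b`, zero-width); then a digit, then the literal 'a1', then one or more of a character in [2-6] (captured); then the literal 'q7o', then optionally one of [gn], then optionally a character in [2-4] (captured as 'val'); then one or more of any character except [eda], then a digit (non-capturing group).
The match spans [3:17] → '8a152q7og241i3'.

'8a152q7og241i3'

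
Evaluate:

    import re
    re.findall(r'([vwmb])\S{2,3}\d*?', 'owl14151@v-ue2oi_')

['w', 'v']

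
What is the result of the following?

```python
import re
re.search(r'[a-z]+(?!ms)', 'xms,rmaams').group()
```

`(?!…)`/`(?<!…)` only lets a position through if the neighbouring text does NOT match; no characters are consumed.
`search` walks the string left to right and returns the first match it finds.
The match spans [0:3] → 'xms'.

'xms'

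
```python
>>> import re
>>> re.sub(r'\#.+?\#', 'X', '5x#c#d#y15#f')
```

'5xXdXf'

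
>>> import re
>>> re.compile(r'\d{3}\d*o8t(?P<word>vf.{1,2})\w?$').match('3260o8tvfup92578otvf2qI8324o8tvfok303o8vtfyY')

`re.match` won't scan ahead — the pattern has to work from the very first character.
Here the string doesn't start with a match, so the call returns None.

None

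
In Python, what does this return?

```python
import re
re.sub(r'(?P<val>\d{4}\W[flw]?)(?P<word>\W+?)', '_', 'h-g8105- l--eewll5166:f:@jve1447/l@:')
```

Pattern: exactly 4 of a digit, then a non-word character, then optionally one of [flw] (captured as 'val'); then one or more of a non-word character (lazy) (captured as 'word').
The `?` after the quantifier makes it lazy — it takes as little as possible before letting the rest of the pattern try.
Matches: at [3:9] → '8105- '; at [17:24] → '5166:f:'; at [28:35] → '1447/l@'.
`sub` substitutes '_' at each match site.

'h-g_l--eewll_@jve_:'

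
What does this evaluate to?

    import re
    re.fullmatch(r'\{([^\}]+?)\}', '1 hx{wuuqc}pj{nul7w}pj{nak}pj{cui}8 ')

None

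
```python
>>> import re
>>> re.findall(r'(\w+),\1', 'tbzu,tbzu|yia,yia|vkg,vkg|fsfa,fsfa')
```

['tbzu', 'yia', 'vkg', 'fsfa']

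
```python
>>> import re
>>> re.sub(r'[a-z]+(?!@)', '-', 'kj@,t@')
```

'-j@,t@'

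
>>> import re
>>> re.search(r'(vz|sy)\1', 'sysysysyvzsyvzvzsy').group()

'sysy'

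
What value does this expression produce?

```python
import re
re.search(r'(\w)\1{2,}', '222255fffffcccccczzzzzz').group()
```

'2222'

After group 1 captures some text, `\1` only succeeds where that same text appears again.
The match spans [0:4] → '2222'.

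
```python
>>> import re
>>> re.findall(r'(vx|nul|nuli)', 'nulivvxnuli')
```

`|` is ordered: at each position the engine commits to the first alternative that works.
With a single group, `findall` returns only what that group captured — 3 items.

['nul', 'vx', 'nul']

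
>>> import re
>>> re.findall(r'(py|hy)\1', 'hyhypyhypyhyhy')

The backreference `\1` re-matches whatever the first group consumed, character for character.
Walking the string: at [0:4] match 'hyhy', group 1 = 'hy'; at [10:14] match 'hyhy', group 1 = 'hy'.
`findall` collects group 1 from each match (2 total).

['hy', 'hy']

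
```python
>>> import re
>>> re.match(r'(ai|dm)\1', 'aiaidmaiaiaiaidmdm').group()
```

With `match`, the pattern is implicitly anchored at the beginning.
The match spans [0:4] → 'aiai'.

'aiai'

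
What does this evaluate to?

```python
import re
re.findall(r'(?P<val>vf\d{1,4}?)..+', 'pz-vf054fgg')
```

['vf0']

Because the quantifier is non-greedy, it stops expanding at the earliest point where the rest of the pattern can succeed.
Because there's exactly one group, `findall` drops the full match and keeps group 1 from the one hit.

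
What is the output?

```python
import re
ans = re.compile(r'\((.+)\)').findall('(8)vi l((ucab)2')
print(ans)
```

Matches: at [0:14] match '(8)vi l((ucab)', group 1 = '8)vi l((ucab'.
One capturing group, so `findall` returns just the captured substring from the one match — 1 in all.

['8)vi l((ucab']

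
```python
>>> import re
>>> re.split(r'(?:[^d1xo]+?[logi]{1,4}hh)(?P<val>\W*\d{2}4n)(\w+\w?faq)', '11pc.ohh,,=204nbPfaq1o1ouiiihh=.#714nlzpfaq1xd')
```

['11', ',,=204n', 'bPfaq', '1o1o', '=.#714n', 'lzpfaq', '1xd']

`re.split` interleaves the captured-group text with the surrounding fragments.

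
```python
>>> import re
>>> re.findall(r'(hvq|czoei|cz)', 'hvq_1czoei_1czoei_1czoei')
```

['hvq', 'czoei', 'czoei', 'czoei']

The regex engine tests alternatives in the order written; an earlier branch that matches wins even if a later one would match more.
Walking the string: at [0:3] match 'hvq', group 1 = 'hvq'; at [5:10] match 'czoei', group 1 = 'czoei'; at [12:17] match 'czoei', group 1 = 'czoei'; at [19:24] match 'czoei', group 1 = 'czoei'.
`findall` collects group 1 from each match (4 total).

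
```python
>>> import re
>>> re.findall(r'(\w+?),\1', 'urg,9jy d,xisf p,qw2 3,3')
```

['3']

After group 1 captures some text, `\1` only succeeds where that same text appears again.
`findall` collects group 1 from the one match (1 total).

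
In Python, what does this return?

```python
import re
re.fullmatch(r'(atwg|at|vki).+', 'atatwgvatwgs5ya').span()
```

`re.fullmatch` requires the pattern to consume the entire string.
The match spans [0:15] → 'atatwgvatwgs5ya'.
Captured: group 1 = 'at'.

(0, 15)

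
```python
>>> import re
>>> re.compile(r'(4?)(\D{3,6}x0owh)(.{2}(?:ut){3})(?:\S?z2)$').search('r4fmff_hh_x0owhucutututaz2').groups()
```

('', 'ff_hh_x0owh', 'ucututut')

The match spans [4:26] → 'ff_hh_x0owhucutututaz2'.
Captured: group 1 = '', group 2 = 'ff_hh_x0owh', group 3 = 'ucututut'.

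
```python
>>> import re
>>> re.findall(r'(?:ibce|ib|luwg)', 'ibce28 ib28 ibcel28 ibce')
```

Alternation tries branches left to right and keeps the first one that lets the overall match succeed at that position.
With no groups in the pattern, `findall` gives back each whole match — 4 here.

['ibce', 'ib', 'ibce', 'ibce']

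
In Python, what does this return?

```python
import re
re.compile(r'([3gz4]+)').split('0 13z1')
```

`re.split` interleaves the captured-group text with the surrounding fragments.

['0 1', '3z', '1']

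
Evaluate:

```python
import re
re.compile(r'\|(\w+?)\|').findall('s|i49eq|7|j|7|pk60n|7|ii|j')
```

['i49eq', 'j', 'pk60n', 'ii']

Matches: at [1:8] match '|i49eq|', group 1 = 'i49eq'; at [9:12] match '|j|', group 1 = 'j'; at [13:20] match '|pk60n|', group 1 = 'pk60n'; at [21:25] match '|ii|', group 1 = 'ii'.
`findall` collects group 1 from each match (4 total).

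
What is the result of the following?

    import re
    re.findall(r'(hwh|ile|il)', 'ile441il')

The regex engine tests alternatives in the order written; an earlier branch that matches wins even if a later one would match more.
Scanning left to right: at [0:3] match 'ile', group 1 = 'ile'; at [6:8] match 'il', group 1 = 'il'.
Because there's exactly one group, `findall` drops the full match and keeps group 1 from each hit.

['ile', 'il']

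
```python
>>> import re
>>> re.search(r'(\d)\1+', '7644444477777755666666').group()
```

After group 1 captures some text, `\1` only succeeds where that same text appears again.
The match spans [2:8] → '444444'.

'444444'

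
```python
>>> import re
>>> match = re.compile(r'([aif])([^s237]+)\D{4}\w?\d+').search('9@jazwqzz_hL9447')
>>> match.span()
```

(3, 16)

The pattern matches one of [aif] (captured); then one or more of any character except [s237] (captured); then exactly 4 of a non-digit, then optionally a word character, then one or more of a digit.
`search` walks the string left to right and returns the first match it finds.
The match spans [3:16] → 'azwqzz_hL9447'.
Captured: group 1 = 'a', group 2 = 'zwqz'.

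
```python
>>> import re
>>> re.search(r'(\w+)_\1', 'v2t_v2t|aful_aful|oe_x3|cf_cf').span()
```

(0, 7)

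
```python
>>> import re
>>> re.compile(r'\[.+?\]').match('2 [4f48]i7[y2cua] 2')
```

None

`re.match` won't scan ahead — the pattern has to work from the very first character.
Here the string doesn't start with a match, so the call returns None.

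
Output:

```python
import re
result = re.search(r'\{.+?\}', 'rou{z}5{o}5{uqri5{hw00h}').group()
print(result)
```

{z}

With the lazy modifier that quantifier settles for the fewest repetitions that let the rest of the pattern succeed (the atoms after it are unaffected and can still be greedy).
The match spans [3:6] → '{z}'.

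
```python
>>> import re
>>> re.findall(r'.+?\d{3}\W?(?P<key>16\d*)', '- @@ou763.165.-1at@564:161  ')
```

A non-greedy quantifier consumes as few characters as it can — just enough that the remainder of the pattern still matches from where it stops; whatever follows it matches normally.
`findall` collects group 1 from each match (2 total).

['165', '161']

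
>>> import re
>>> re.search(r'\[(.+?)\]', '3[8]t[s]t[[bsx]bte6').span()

The `?` after the quantifier makes it lazy — it takes as little as possible before letting the rest of the pattern try.
`re.search` tries every starting position until one works.
The match spans [1:4] → '[8]'.
Captured: group 1 = '8'.

(1, 4)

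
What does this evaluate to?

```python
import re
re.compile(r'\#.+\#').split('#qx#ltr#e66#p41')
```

['', 'p41']

Matches to split on: at [0:12] → '#qx#ltr#e66#'.
Splitting on the pattern gives 2 pieces.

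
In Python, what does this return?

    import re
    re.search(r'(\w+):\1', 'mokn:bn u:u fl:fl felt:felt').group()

'u:u'

`\1` is not a pattern — it's the concrete string captured by group 1, re-applied verbatim.
The match spans [8:11] → 'u:u'.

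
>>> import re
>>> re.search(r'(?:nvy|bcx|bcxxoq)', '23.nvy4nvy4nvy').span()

The match spans [3:6] → 'nvy'.

(3, 6)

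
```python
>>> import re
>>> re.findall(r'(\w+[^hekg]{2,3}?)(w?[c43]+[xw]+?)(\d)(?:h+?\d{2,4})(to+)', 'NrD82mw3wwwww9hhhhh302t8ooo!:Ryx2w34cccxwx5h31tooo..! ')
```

[('Ryx2w34cc', 'cxwx', '5', 'tooo')]

Multiple groups make `findall` return tuples — one 4-tuple for the one match.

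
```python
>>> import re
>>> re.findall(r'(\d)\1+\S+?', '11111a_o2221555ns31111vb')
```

['1', '2', '5', '1']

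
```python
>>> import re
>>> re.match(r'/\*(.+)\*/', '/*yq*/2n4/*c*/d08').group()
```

'/*yq*/2n4/*c*/'

`re.match` only tries the pattern at the start of the string.
The match spans [0:14] → '/*yq*/2n4/*c*/'.
Captured: group 1 = 'yq*/2n4/*c'.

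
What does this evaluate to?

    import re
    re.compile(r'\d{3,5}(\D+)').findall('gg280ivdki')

Because there's exactly one group, `findall` drops the full match and keeps group 1 from the one hit.

['ivdki']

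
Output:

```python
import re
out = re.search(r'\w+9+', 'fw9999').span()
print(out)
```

This matches one or more of a word character; then one or more of a literal '9'.
The match spans [0:6] → 'fw9999'.

(0, 6)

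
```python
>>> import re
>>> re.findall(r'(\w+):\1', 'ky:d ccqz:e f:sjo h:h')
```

After group 1 captures some text, `\1` only succeeds where that same text appears again.
One capturing group, so `findall` returns just the captured substring from the one match — 1 in all.

['h']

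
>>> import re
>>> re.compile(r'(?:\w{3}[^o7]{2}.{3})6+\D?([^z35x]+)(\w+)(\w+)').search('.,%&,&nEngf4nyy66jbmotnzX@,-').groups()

('bmotn', 'z', 'X')

The match spans [7:25] → 'Engf4nyy66jbmotnzX'.
Captured: group 1 = 'bmotn', group 2 = 'z', group 3 = 'X'.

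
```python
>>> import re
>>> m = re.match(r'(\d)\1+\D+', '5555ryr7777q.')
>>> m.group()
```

'5555ryr'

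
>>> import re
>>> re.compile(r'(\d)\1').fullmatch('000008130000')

None

`\1` has to match the exact text group 1 already captured.
For `fullmatch`, every character of the input must be accounted for by the pattern.
Here the pattern can't cover the whole string, so the call returns None.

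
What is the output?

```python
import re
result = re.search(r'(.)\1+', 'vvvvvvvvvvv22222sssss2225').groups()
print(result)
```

A backreference is literal: `\1` must see the identical characters the first group matched.
`search` walks the string left to right and returns the first match it finds.
The match spans [0:11] → 'vvvvvvvvvvv'.
Captured: group 1 = 'v'.

('v',)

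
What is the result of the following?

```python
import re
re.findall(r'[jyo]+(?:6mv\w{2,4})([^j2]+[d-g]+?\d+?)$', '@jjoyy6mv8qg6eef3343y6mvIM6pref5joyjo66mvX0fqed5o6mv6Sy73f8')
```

Pattern: one or more of one of [jyo]; then the literal '6mv', then 2 to 4 of a word character (non-capturing group); then one or more of any character except [j2], then one or more of a character in [d-g] (lazy), then one or more of a digit (lazy) (captured); then anchored at the end.
Scanning left to right: at [48:59] match 'o6mv6Sy73f8', group 1 = '3f8'.
With a single group, `findall` returns only what that group captured — 1 item.

['3f8']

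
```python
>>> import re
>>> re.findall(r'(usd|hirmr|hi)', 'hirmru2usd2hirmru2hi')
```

['hirmr', 'usd', 'hirmr', 'hi']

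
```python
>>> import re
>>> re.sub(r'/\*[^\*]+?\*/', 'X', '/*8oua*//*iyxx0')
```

'X/*iyxx0'

`sub` substitutes 'X' at each match site.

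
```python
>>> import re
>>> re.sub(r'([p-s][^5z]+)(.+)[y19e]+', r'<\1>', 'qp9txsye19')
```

'<qp9txsye>'

Pattern: a character in [p-s], then one or more of any character except [5z] (captured); then one or more of any character (captured); then one or more of one of [y19e].
Matches: at [0:10] → 'qp9txsye19'.
`\1` in the replacement pulls in group 1's text for each match.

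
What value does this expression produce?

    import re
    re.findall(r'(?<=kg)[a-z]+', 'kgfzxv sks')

Lookahead/lookbehind check context without consuming it, so the matched span excludes the asserted characters.
Matches: at [2:6] → 'fzxv'.
No capturing groups, so `findall` returns the 1 full match string.

['fzxv']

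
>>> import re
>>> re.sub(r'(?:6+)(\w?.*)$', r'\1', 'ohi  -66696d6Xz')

'ohi  -96d6Xz'

Pattern: one or more of a literal '6' (non-capturing group); then optionally a word character, then zero or more of any character (captured); then anchored at the end.
Matches: at [6:15] → '66696d6Xz'.
Each match is replaced using the text its own group 1 captured.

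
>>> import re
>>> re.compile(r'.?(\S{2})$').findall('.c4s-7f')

Pattern: optionally any character; then exactly 2 of a non-whitespace character (captured); then anchored at the end.
Because there's exactly one group, `findall` drops the full match and keeps group 1 from the one hit.

['7f']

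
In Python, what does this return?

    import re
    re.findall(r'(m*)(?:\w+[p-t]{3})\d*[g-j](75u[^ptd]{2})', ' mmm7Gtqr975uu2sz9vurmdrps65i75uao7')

[('mmm', '75uao')]

The pattern matches zero or more of a literal 'm' (captured); then one or more of a word character, then exactly 3 of a character in [p-t] (non-capturing group); then zero or more of a digit, then a character in [g-j]; then the literal '75u', then exactly 2 of any character except [ptd] (captured).
Walking the string: at [1:34] match 'mmm7Gtqr975uu2sz9vurmdrps65i75uao', groups = ('mmm', '75uao').
`findall` packs the 2 group values into a tuple for every match.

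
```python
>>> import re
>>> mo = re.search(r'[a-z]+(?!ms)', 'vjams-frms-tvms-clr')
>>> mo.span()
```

The negative lookaround is zero-width — it rules out positions where the adjacent text would match, without consuming anything.
The match spans [0:5] → 'vjams'.

(0, 5)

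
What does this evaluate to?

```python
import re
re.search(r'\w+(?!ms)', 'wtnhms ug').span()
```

The negative lookahead/lookbehind blocks any match where the forbidden context is present.
The match spans [0:6] → 'wtnhms'.

(0, 6)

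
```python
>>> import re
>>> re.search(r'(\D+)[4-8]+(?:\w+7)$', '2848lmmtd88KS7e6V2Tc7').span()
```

(4, 21)

The match spans [4:21] → 'lmmtd88KS7e6V2Tc7'.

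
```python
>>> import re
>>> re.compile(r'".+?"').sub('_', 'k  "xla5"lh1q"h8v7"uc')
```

Matches: at [3:9] → '"xla5"'; at [13:19] → '"h8v7"'.
Every occurrence is swapped for '_'.

'k  _lh1q_uc'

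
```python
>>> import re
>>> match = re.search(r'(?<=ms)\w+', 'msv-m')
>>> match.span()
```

The lookaround is zero-width — it requires the adjacent text to match without consuming it, so the asserted text isn't part of the match.
`search` walks the string left to right and returns the first match it finds.
The match spans [2:3] → 'v'.

(2, 3)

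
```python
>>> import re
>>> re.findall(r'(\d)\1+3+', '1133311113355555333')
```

['1', '1', '5']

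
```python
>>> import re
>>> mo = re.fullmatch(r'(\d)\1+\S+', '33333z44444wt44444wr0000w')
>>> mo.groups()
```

The match spans [0:25] → '33333z44444wt44444wr0000w'.
Captured: group 1 = '3'.

('3',)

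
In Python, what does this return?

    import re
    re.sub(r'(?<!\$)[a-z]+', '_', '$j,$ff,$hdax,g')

A negative assertion filters positions out without eating any characters.
Matches: at [5:6] → 'f'; at [9:12] → 'dax'; at [13:14] → 'g'.
`sub` substitutes '_' at each match site.

'$j,$f_,$h_,_'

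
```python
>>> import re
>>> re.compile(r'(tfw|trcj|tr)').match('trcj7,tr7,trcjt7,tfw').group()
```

'trcj'

`|` is ordered: at each position the engine commits to the first alternative that works.
`match` is anchored at position 0; if the pattern doesn't fit there, it returns None.
The match spans [0:4] → 'trcj'.
Captured: group 1 = 'trcj'.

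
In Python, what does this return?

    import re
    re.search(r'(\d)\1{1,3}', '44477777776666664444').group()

`\1` has to match the exact text group 1 already captured.
`search` walks the string left to right and returns the first match it finds.
The match spans [0:3] → '444'.
Captured: group 1 = '4'.

'444'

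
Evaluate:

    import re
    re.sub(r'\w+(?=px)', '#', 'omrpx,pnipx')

'#px,#px'

Lookahead/lookbehind check context without consuming it, so the matched span excludes the asserted characters.
Each match is replaced by '#'.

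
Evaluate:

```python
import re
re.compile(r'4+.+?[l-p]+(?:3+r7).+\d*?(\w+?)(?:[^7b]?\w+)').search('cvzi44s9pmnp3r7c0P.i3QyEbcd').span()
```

(4, 27)

This matches one or more of a literal '4', then one or more of any character (lazy); then one or more of a character in [l-p]; then one or more of the literal '3', then the literal 'r7' (non-capturing group); then one or more of any character, then zero or more of a digit (lazy); then one or more of a word character (lazy) (captured); then optionally any character except [7b], then one or more of a word character (non-capturing group).
The match spans [4:27] → '44s9pmnp3r7c0P.i3QyEbcd'.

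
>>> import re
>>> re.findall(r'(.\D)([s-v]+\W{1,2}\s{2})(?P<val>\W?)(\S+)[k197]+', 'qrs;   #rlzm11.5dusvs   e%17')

[('qr', 's;   ', '#', 'rlzm1'), ('5d', 'usvs   ', '', 'e%1')]

This matches any character, then a non-digit (captured); then one or more of a character in [s-v], then 1 to 2 of a non-word character, then exactly 2 of whitespace (captured); then optionally a non-word character (captured as 'val'); then one or more of a non-whitespace character (captured); then one or more of one of [k197].
Scanning left to right: at [0:14] match 'qrs;   #rlzm11', groups = ('qr', 's;   ', '#', 'rlzm1'); at [15:28] match '5dusvs   e%17', groups = ('5d', 'usvs   ', '', 'e%1').
Multiple groups make `findall` return tuples — one 4-tuple for each match.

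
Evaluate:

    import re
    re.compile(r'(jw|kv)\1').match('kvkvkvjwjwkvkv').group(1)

'kv'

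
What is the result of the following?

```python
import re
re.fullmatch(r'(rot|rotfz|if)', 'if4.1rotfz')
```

`fullmatch` succeeds only if the pattern covers the string from start to end.
Here there's no way to consume every character, so the call returns None.

None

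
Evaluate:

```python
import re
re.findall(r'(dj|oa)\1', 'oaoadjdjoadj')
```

['oa', 'dj']

`\1` has to match the exact text group 1 already captured.
Walking the string: at [0:4] match 'oaoa', group 1 = 'oa'; at [4:8] match 'djdj', group 1 = 'dj'.
One capturing group, so `findall` returns just the captured substring from each match — 2 in all.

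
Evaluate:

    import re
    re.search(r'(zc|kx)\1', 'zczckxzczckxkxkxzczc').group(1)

'zc'

The backreference `\1` re-matches whatever the first group consumed, character for character.
`re.search` tries every starting position until one works.
The match spans [0:4] → 'zczc'.
Captured: group 1 = 'zc'.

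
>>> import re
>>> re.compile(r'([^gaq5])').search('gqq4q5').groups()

('4',)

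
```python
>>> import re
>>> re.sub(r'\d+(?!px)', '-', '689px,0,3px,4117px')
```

A negative assertion filters positions out without eating any characters.
Each match is replaced by '-'.

'-9px,-,3px,-7px'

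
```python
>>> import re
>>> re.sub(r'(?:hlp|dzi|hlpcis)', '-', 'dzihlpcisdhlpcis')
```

`|` is ordered: at each position the engine commits to the first alternative that works.
Matches: at [0:3] → 'dzi'; at [3:6] → 'hlp'; at [10:13] → 'hlp'.
Each match is replaced by '-'.

'--cisd-cis'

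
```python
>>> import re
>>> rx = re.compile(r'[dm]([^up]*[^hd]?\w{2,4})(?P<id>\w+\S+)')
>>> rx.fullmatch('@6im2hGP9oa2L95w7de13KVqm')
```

None

`fullmatch` succeeds only if the pattern covers the string from start to end.
Here there's no way to consume every character, so the call returns None.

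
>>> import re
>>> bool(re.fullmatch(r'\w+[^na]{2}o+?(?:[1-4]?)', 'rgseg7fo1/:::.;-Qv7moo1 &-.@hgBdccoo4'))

Pattern: one or more of a word character, then exactly 2 of any character except [na], then one or more of the literal 'o' (lazy); then optionally a character in [1-4] (non-capturing group).
For `fullmatch`, every character of the input must be accounted for by the pattern.
Here the pattern can't cover the whole string, so the call returns None, and `bool(None)` is False.

False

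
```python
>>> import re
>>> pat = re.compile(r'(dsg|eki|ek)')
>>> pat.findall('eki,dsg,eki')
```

The regex engine tests alternatives in the order written; an earlier branch that matches wins even if a later one would match more.
`findall` collects group 1 from each match (3 total).

['eki', 'dsg', 'eki']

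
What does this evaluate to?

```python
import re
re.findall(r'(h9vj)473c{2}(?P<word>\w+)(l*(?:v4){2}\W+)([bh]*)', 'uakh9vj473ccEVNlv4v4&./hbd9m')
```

[('h9vj', 'EVNl', 'v4v4&./', 'hb')]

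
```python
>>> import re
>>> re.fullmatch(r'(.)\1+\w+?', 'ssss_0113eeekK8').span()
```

`re.fullmatch` is like wrapping the pattern in `^…$` (in single-line mode).
The match spans [0:15] → 'ssss_0113eeekK8'.

(0, 15)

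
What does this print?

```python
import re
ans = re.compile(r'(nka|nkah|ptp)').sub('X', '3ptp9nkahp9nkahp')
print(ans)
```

3X9Xhp9Xhp

Alternation isn't longest-match — the leftmost alternative that fits at this position is chosen.
Each match is replaced by 'X'.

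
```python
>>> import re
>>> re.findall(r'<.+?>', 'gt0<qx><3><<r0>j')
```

['<qx>', '<3>', '<<r0>']

Walking the string: at [3:7] → '<qx>'; at [7:10] → '<3>'; at [10:15] → '<<r0>'.
No capturing groups, so `findall` returns the 3 full match strings.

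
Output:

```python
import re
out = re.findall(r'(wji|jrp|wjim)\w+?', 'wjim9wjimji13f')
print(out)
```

Alternation isn't longest-match — the leftmost alternative that fits at this position is chosen.
One capturing group, so `findall` returns just the captured substring from each match — 2 in all.

['wji', 'wji']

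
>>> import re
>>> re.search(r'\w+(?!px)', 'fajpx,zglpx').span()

(0, 5)

The negative lookaround is zero-width — it rules out positions where the adjacent text would match, without consuming anything.
Unlike `match`, `search` isn't anchored — it looks for the pattern anywhere in the string.
The match spans [0:5] → 'fajpx'.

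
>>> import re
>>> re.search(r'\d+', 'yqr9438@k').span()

(3, 7)

Pattern: one or more of a digit.
`re.search` tries every starting position until one works.
The match spans [3:7] → '9438'.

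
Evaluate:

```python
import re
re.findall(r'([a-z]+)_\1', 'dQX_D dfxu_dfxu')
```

['dfxu']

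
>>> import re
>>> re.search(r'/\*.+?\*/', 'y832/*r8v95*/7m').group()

'/*r8v95*/'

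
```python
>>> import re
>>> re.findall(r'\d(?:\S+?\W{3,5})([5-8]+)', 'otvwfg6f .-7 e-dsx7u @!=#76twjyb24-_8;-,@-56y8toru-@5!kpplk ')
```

['7', '76', '56']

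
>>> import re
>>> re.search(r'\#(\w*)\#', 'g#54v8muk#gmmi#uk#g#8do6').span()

`re.search` tries every starting position until one works.
The match spans [1:10] → '#54v8muk#'.
Captured: group 1 = '54v8muk'.

(1, 10)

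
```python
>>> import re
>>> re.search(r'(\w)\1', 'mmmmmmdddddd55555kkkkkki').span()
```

The backreference `\1` re-matches whatever the first group consumed, character for character.
`re.search` tries every starting position until one works.
The match spans [0:2] → 'mm'.
Captured: group 1 = 'm'.

(0, 2)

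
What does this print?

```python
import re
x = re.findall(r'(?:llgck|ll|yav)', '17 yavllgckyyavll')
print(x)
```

Branches in `(...|...)` are attempted left-to-right; the first branch that allows the whole pattern to succeed is taken.
Matches: at [3:6] → 'yav'; at [6:11] → 'llgck'; at [12:15] → 'yav'; at [15:17] → 'll'.
Since nothing is captured, `findall` lists the 4 matched substrings directly.

['yav', 'llgck', 'yav', 'll']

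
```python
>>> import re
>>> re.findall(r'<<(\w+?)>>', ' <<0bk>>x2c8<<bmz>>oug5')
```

['0bk', 'bmz']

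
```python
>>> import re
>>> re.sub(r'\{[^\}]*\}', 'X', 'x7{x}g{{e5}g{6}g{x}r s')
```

Matches: at [2:5] → '{x}'; at [6:11] → '{{e5}'; at [12:15] → '{6}'; at [16:19] → '{x}'.
Each match is replaced by 'X'.

'x7XgXgXgXr s'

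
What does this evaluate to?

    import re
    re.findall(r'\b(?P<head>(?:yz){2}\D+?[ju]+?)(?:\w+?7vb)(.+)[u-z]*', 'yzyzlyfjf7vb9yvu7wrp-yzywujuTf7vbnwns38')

[('yzyzlyfj', '9yvu7wrp-yzywujuTf7vbnwns38')]

This matches a word boundary (`\b`, zero-width); then the literal 'yz' repeated 2 times, then one or more of a non-digit (lazy), then one or more of one of [ju] (lazy) (captured as 'head'); then one or more of a word character (lazy), then the literal '7vb' (non-capturing group); then one or more of any character (captured); then zero or more of a character in [u-z].
Walking the string: at [0:39] match 'yzyzlyfjf7vb9yvu7wrp-yzywujuTf7vbnwns38', groups = ('yzyzlyfj', '9yvu7wrp-yzywujuTf7vbnwns38').
Multiple groups make `findall` return tuples — one 2-tuple for the one match.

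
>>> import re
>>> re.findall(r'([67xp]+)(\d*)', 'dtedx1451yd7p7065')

[('x', '1451'), ('7p7', '065')]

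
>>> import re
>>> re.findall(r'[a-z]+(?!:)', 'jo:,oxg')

`(?!…)`/`(?<!…)` only lets a position through if the neighbouring text does NOT match; no characters are consumed.
Walking the string: at [0:1] → 'j'; at [4:7] → 'oxg'.
No capturing groups, so `findall` returns the 2 full match strings.

['j', 'oxg']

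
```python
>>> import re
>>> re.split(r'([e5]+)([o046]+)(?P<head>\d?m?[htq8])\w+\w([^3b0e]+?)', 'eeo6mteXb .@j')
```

['', 'ee', 'o6', 'mt', ' ', '.@j']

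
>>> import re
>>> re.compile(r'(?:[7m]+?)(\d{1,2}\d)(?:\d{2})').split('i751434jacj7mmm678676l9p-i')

The group in the pattern means `split` returns the separators' captures alongside the pieces.

['i', '514', 'jacj', '678', '6l9p-i']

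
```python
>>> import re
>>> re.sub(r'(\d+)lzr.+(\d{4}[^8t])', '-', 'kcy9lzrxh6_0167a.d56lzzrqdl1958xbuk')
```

'kcy-buk'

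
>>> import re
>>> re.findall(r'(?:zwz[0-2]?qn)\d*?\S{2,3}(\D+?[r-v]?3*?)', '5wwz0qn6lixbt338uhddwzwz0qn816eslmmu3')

['es']

The `?` after the quantifier makes it lazy — it takes as little as possible before letting the rest of the pattern try.
Because there's exactly one group, `findall` drops the full match and keeps group 1 from the one hit.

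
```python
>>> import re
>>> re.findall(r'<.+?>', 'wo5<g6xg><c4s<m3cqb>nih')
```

The `?` after the quantifier makes it lazy — it takes as little as possible before letting the rest of the pattern try.
Matches: at [3:9] → '<g6xg>'; at [9:20] → '<c4s<m3cqb>'.
No capturing groups, so `findall` returns the 2 full match strings.

['<g6xg>', '<c4s<m3cqb>']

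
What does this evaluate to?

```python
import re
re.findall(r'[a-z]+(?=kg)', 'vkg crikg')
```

The lookaround is zero-width — it requires the adjacent text to match without consuming it, so the asserted text isn't part of the match.
Scanning left to right: at [0:1] → 'v'; at [4:7] → 'cri'.
With no groups in the pattern, `findall` gives back each whole match — 2 here.

['v', 'cri']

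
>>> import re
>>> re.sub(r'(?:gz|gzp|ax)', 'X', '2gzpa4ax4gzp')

'2Xpa4X4Xp'

Alternation isn't longest-match — the leftmost alternative that fits at this position is chosen.
Matches: at [1:3] → 'gz'; at [6:8] → 'ax'; at [9:11] → 'gz'.
Every occurrence is swapped for 'X'.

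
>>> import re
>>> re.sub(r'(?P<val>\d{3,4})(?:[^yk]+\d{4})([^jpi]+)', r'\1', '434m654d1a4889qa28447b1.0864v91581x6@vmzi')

Pattern: 3 to 4 of a digit (captured as 'val'); then one or more of any character except [yk], then exactly 4 of a digit (non-capturing group); then one or more of any character except [jpi] (captured).
Matches: at [0:40] → '434m654d1a4889qa28447b1.0864v91581x6@vmz'.
`\1` in the replacement pulls in group 1's text for each match.

'434i'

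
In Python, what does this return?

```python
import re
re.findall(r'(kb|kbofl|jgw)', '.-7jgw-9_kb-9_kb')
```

Walking the string: at [3:6] match 'jgw', group 1 = 'jgw'; at [9:11] match 'kb', group 1 = 'kb'; at [14:16] match 'kb', group 1 = 'kb'.
One capturing group, so `findall` returns just the captured substring from each match — 3 in all.

['jgw', 'kb', 'kb']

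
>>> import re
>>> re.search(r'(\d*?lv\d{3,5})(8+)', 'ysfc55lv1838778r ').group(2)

Pattern: zero or more of a digit (lazy), then the literal 'lv', then 3 to 5 of a digit (captured); then one or more of a literal '8' (captured).
`search` walks the string left to right and returns the first match it finds.
The match spans [4:12] → '55lv1838'.
Captured: group 1 = '55lv183', group 2 = '8'.

'8'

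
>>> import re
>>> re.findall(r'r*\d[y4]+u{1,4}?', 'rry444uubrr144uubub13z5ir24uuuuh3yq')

['444u', 'rr144u', 'r24u']

A `+?`/`*?`/`{m,n}?` starts at its minimum and grows only as far as needed for what follows to match.
`findall` yields the raw match text (3 of them) because the pattern has no groups.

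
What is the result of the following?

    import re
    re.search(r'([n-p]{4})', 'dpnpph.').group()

'pnpp'

The match spans [1:5] → 'pnpp'.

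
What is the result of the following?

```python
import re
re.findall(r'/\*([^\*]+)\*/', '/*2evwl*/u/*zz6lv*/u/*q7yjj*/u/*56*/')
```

Because there's exactly one group, `findall` drops the full match and keeps group 1 from each hit.

['2evwl', 'zz6lv', 'q7yjj', '56']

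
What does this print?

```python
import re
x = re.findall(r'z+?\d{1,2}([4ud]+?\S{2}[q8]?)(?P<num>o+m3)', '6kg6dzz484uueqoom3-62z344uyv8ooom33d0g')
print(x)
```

[('4uueq', 'oom3'), ('4uyv8', 'ooom3')]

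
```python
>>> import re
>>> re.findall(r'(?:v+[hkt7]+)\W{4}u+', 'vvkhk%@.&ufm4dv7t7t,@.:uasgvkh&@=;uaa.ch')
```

['vvkhk%@.&u', 'v7t7t,@.:u', 'vkh&@=;u']

This matches one or more of the literal 'v', then one or more of one of [hkt7] (non-capturing group); then exactly 4 of a non-word character, then one or more of a literal 'u'.
Scanning left to right: at [0:10] → 'vvkhk%@.&u'; at [14:24] → 'v7t7t,@.:u'; at [27:35] → 'vkh&@=;u'.
`findall` yields the raw match text (3 of them) because the pattern has no groups.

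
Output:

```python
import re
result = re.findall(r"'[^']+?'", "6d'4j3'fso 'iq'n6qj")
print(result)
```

Scanning left to right: at [2:7] → "'4j3'"; at [11:15] → "'iq'".
With no groups in the pattern, `findall` gives back each whole match — 2 here.

["'4j3'", "'iq'"]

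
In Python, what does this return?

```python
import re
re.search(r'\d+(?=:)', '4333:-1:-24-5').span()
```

The `(?=…)`/`(?<=…)` assertion just peeks at neighbouring text; it doesn't advance the match position.
`re.search` tries every starting position until one works.
The match spans [0:4] → '4333'.

(0, 4)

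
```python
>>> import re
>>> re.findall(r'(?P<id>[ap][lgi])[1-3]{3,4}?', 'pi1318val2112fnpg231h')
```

The pattern matches one of [ap], then one of [lgi] (captured as 'id'); then 3 to 4 of a character in [1-3] (lazy).
One capturing group, so `findall` returns just the captured substring from each match — 3 in all.

['pi', 'al', 'pg']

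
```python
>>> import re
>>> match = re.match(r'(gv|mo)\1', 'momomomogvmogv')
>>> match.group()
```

'momo'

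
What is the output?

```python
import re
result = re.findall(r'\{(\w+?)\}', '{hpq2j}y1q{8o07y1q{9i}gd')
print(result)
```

Matches: at [0:7] match '{hpq2j}', group 1 = 'hpq2j'; at [18:22] match '{9i}', group 1 = '9i'.
One capturing group, so `findall` returns just the captured substring from each match — 2 in all.

['hpq2j', '9i']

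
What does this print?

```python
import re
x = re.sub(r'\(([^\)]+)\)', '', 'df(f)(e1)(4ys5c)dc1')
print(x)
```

Every occurrence is swapped for ''.

dfdc1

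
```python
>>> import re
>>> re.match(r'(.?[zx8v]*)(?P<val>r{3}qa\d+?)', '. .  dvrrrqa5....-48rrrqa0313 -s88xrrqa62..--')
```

None

With `match`, the pattern is implicitly anchored at the beginning.
Here the string doesn't start with a match, so the call returns None.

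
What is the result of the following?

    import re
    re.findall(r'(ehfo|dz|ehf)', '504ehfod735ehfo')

Branches in `(...|...)` are attempted left-to-right; the first branch that allows the whole pattern to succeed is taken.
Walking the string: at [3:7] match 'ehfo', group 1 = 'ehfo'; at [11:15] match 'ehfo', group 1 = 'ehfo'.
`findall` collects group 1 from each match (2 total).

['ehfo', 'ehfo']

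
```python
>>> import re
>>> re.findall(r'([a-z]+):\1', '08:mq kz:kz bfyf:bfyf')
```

The backreference `\1` re-matches whatever the first group consumed, character for character.
Walking the string: at [6:11] match 'kz:kz', group 1 = 'kz'; at [12:21] match 'bfyf:bfyf', group 1 = 'bfyf'.
`findall` collects group 1 from each match (2 total).

['kz', 'bfyf']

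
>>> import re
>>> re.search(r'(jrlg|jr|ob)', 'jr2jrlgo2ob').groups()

Unlike `match`, `search` isn't anchored — it looks for the pattern anywhere in the string.
The match spans [0:2] → 'jr'.
Captured: group 1 = 'jr'.

('jr',)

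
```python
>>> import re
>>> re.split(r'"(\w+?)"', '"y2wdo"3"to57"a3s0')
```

Because the pattern has a capturing group, `split` also inserts each captured text between the pieces.

['', 'y2wdo', '3', 'to57', 'a3s0']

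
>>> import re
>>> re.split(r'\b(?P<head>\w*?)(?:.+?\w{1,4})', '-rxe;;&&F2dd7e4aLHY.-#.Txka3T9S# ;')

The pattern matches a word boundary (`\b`, zero-width); then zero or more of a word character (lazy) (captured as 'head'); then one or more of any character (lazy), then 1 to 4 of a word character (non-capturing group).
`re.split` interleaves the captured-group text with the surrounding fragments.

['-', '', '', '', '7e4aLHY', '', '3T9S# ;']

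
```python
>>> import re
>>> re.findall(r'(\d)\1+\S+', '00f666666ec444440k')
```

`\1` has to match the exact text group 1 already captured.
Walking the string: at [0:18] match '00f666666ec444440k', group 1 = '0'.
One capturing group, so `findall` returns just the captured substring from the one match — 1 in all.

['0']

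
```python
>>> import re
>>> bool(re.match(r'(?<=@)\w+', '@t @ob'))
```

False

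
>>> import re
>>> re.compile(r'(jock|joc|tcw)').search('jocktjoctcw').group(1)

'jock'

Branches in `(...|...)` are attempted left-to-right; the first branch that allows the whole pattern to succeed is taken.
`re.search` scans for the first position where the pattern succeeds.
The match spans [0:4] → 'jock'.
Captured: group 1 = 'jock'.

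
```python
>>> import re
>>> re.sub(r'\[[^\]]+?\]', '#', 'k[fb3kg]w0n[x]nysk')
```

Matches: at [1:8] → '[fb3kg]'; at [11:14] → '[x]'.
`sub` substitutes '#' at each match site.

'k#w0n#nysk'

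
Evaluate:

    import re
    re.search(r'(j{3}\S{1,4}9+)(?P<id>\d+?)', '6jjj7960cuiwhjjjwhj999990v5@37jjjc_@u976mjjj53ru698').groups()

('jjj79', '6')

This matches exactly 3 of a literal 'j', then 1 to 4 of a non-whitespace character, then one or more of the literal '9' (captured); then one or more of a digit (lazy) (captured as 'id').
`search` walks the string left to right and returns the first match it finds.
The match spans [1:7] → 'jjj796'.
Captured: group 1 = 'jjj79', group 2 = '6'.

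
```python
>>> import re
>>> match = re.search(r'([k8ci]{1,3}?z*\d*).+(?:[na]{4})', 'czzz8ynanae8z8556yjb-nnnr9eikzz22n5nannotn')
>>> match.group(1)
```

'czzz8'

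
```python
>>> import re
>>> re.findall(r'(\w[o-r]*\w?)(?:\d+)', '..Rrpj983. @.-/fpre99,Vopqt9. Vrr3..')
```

This matches a word character, then zero or more of a character in [o-r], then optionally a word character (captured); then one or more of a digit (non-capturing group).
Walking the string: at [2:9] match 'Rrpj983', group 1 = 'Rrpj'; at [15:21] match 'fpre99', group 1 = 'fpre'; at [22:28] match 'Vopqt9', group 1 = 'Vopqt'; at [30:34] match 'Vrr3', group 1 = 'Vrr'.
Because there's exactly one group, `findall` drops the full match and keeps group 1 from each hit.

['Rrpj', 'fpre', 'Vopqt', 'Vrr']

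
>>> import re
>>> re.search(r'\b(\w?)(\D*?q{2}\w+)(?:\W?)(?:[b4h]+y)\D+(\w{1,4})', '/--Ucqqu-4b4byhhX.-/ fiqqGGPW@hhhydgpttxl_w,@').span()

(3, 43)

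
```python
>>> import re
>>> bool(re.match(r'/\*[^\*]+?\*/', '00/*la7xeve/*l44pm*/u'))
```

False

With `match`, the pattern is implicitly anchored at the beginning.
Here position 0 doesn't satisfy it, so the call returns None, and `bool(None)` is False.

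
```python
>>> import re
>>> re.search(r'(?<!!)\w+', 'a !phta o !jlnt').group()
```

'a'

The negative lookaround is zero-width — it rules out positions where the adjacent text would match, without consuming anything.
`search` walks the string left to right and returns the first match it finds.
The match spans [0:1] → 'a'.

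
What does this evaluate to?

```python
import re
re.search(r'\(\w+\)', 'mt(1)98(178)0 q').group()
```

`search` walks the string left to right and returns the first match it finds.
The match spans [2:5] → '(1)'.

'(1)'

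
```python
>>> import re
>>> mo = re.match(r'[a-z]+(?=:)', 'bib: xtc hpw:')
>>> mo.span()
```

(0, 3)

Lookahead/lookbehind check context without consuming it, so the matched span excludes the asserted characters.
With `match`, the pattern is implicitly anchored at the beginning.
The match spans [0:3] → 'bib'.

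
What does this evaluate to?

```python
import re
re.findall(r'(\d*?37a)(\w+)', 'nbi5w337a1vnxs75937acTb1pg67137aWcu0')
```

[('337a', '1vnxs75937acTb1pg67137aWcu0')]

This matches zero or more of a digit (lazy), then the literal '37a' (captured); then one or more of a word character (captured).
Matches: at [5:36] match '337a1vnxs75937acTb1pg67137aWcu0', groups = ('337a', '1vnxs75937acTb1pg67137aWcu0').
Multiple groups make `findall` return tuples — one 2-tuple for the one match.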